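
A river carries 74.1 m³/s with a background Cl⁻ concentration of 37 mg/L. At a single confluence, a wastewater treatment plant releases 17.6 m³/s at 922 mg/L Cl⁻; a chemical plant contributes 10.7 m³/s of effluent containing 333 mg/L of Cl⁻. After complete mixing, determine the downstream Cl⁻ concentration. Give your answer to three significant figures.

220 mg/L

Mass balance: C = (74.10·37.00 + 17.60·922.0 + 10.70·333.0) / 102.4 = 22530/102.4 = 220.0 mg/L.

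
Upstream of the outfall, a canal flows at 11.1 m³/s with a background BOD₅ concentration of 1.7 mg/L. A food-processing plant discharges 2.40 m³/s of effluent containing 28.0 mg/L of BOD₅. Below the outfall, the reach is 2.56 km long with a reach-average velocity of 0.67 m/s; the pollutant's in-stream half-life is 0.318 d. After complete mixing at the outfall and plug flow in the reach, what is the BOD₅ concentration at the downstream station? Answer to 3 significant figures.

5.79 mg/L

Conservation of mass: C = (11.10·1.700 + 2.400·28.00) / 13.50 = 86.07/13.50 = 6.376 mg/L.
Travel time t = 2.56·1000 / 0.67 = 3821 s = 1.061 h.
Half-life 0.318 d → k = ln 2 / 0.318 = 2.180 d⁻¹.
Decay over the reach: 6.376·exp(−kt) = 6.376·0.9081 = 5.790 mg/L.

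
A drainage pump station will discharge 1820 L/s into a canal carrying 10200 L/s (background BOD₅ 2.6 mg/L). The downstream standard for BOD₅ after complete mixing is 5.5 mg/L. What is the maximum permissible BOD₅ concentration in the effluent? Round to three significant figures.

At the limit, (Qr·Cr + Qe·Cₑ)/(Qr + Qe) = 5.5:
Cₑ = (12020·5.5 − 10200·2.600) / 1820 = 21.75 mg/L.

21.8 mg/L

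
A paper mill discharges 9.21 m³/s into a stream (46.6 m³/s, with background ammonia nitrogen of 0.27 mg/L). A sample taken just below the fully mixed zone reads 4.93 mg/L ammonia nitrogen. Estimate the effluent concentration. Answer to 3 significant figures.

Mass balance: 46.60·0.2700 + 9.210·Cₑ = 55.81·4.930
→ Cₑ = (55.81·4.930 − 46.60·0.2700) / 9.210 = 28.51 mg/L.

28.5 mg/L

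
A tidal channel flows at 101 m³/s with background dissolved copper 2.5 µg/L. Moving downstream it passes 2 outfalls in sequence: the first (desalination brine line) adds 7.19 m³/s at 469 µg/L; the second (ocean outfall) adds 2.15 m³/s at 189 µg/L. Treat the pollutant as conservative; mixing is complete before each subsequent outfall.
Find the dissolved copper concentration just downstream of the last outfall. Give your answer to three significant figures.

Below outfall 1: Q → 108.2 m³/s, C = (101.0·2.500 + 7.190·469.0)/108.2 = 33.50 µg/L.
Below outfall 2: Q → 110.3 m³/s, C = (108.2·33.50 + 2.150·189.0)/110.3 = 36.53 µg/L.

36.5 µg/L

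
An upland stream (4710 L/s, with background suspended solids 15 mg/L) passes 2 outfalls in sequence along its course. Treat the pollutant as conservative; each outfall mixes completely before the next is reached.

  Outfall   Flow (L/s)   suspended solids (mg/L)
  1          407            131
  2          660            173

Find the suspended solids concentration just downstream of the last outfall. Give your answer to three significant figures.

41.2 mg/L

Outfall 1: combined Q = 5117 L/s; C = (4710·15.00 + 407.0·131.0)/5117 = 24.23 mg/L.
Outfall 2: combined Q = 5777 L/s; C = (5117·24.23 + 660.0·173.0)/5777 = 41.22 mg/L.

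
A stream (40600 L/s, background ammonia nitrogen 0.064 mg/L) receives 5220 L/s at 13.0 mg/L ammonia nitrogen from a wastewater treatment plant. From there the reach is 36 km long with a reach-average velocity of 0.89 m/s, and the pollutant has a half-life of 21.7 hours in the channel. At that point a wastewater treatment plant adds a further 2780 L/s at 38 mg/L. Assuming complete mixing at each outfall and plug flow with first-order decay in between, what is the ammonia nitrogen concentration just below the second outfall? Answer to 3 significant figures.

3.19 mg/L

Mass balance: C = (40600·0.06400 + 5220·13.00) / 45820 = 70460/45820 = 1.538 mg/L; combined flow 45820 L/s.
Travel time t = 36·1000 / 0.89 = 40450 s = 11.24 h.
Half-life 21.7 h → k = ln 2 / 21.7 = 0.03194 h⁻¹ = 0.7666 d⁻¹.
After decay, C = 1.538 × e^(−kt) = 1.538 × 0.6984 = 1.074 mg/L.
Second outfall: C = (45820·1.074 + 2780·38.00)/48600 = 3.186 mg/L.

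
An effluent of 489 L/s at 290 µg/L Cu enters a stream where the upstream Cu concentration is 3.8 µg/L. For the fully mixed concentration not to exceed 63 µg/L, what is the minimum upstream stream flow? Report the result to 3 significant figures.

Set C_mix = 63: (Q·3.800 + 489.0·290.0) / (Q + 489.0) = 63
→ Q = 489.0·(290.0 − 63)/(63 − 3.800) = 1875 L/s.

1880 L/s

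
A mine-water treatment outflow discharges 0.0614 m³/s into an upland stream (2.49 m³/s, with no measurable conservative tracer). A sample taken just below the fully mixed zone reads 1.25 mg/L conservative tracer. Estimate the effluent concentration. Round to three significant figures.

Mass balance: 2.490·0 + 0.06140·Cₑ = 2.551·1.250
→ Cₑ = (2.551·1.250 − 2.490·0) / 0.06140 = 51.94 mg/L.

51.9 mg/L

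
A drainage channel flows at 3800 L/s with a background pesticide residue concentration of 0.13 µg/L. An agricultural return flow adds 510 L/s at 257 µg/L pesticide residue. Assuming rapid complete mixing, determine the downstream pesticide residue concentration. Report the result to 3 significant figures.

30.5 µg/L

After mixing, C = (3800·0.1300 + 510.0·257.0) / 4310 = 131600/4310 = 30.53 µg/L.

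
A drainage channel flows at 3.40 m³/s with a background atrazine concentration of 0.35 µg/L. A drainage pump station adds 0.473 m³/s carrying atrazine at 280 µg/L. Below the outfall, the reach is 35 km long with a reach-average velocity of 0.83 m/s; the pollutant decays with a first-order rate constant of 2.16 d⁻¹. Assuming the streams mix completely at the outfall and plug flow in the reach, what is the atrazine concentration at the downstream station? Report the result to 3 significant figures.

Mixed concentration C = ΣQC/ΣQ = (3.400·0.3500 + 0.4730·280.0) / 3.873 = 133.6/3.873 = 34.50 µg/L.
Travel time t = 35·1000 / 0.83 = 42170 s = 11.71 h.
Decay over the reach: 34.50·exp(−kt) = 34.50·0.3485 = 12.02 µg/L.

12.0 µg/L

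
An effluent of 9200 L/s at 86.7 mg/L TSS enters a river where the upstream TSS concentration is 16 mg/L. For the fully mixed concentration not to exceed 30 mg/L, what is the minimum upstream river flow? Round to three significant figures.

37300 L/s

Set C_mix = 30: (Q·16.00 + 9200·86.70) / (Q + 9200) = 30
→ Q = 9200·(86.70 − 30)/(30 − 16.00) = 37260 L/s.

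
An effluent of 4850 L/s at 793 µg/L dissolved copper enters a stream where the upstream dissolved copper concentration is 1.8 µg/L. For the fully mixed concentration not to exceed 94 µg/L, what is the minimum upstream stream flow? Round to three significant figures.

Set C_mix = 94: (Q·1.800 + 4850·793.0) / (Q + 4850) = 94
→ Q = 4850·(793.0 − 94)/(94 − 1.800) = 36770 L/s.

36800 L/s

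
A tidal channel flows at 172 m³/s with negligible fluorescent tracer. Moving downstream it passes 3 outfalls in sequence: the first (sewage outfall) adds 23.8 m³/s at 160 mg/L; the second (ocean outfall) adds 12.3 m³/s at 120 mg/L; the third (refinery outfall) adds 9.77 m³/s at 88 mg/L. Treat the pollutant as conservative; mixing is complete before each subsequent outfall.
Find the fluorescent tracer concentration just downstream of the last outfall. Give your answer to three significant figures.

28.2 mg/L

Outfall 1: combined Q = 195.8 m³/s; C = (172.0·0 + 23.80·160.0)/195.8 = 19.45 mg/L.
Outfall 2: combined Q = 208.1 m³/s; C = (195.8·19.45 + 12.30·120.0)/208.1 = 25.39 mg/L.
Outfall 3: combined Q = 217.9 m³/s; C = (208.1·25.39 + 9.770·88.00)/217.9 = 28.20 mg/L.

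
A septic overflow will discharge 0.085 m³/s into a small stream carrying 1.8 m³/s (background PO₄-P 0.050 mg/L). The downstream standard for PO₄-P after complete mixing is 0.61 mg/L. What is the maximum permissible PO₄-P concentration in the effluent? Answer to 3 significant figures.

At the limit, (Qr·Cr + Qe·Cₑ)/(Qr + Qe) = 0.61:
Cₑ = (1.885·0.61 − 1.800·0.05000) / 0.08500 = 12.47 mg/L.

12.5 mg/L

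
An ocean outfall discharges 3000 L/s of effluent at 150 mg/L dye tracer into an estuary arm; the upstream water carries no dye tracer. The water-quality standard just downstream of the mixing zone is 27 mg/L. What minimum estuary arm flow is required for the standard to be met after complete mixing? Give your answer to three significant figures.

Set C_mix = 27: (Q·0 + 3000·150.0) / (Q + 3000) = 27
→ Q = 3000·(150.0 − 27)/(27 − 0) = 13670 L/s.

13700 L/s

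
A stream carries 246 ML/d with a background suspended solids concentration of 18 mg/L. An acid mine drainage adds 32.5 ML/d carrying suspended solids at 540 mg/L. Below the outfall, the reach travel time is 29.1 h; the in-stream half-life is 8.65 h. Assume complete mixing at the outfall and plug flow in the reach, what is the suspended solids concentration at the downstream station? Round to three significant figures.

Mass balance: C = (246.0·18.00 + 32.50·540.0) / 278.5 = 21980/278.5 = 78.92 mg/L.
Half-life 8.65 h → k = ln 2 / 8.65 = 0.08013 h⁻¹ = 1.923 d⁻¹.
First-order decay: C = 78.92·exp(−k·t) = 78.92·0.09712 = 7.664 mg/L.

7.66 mg/L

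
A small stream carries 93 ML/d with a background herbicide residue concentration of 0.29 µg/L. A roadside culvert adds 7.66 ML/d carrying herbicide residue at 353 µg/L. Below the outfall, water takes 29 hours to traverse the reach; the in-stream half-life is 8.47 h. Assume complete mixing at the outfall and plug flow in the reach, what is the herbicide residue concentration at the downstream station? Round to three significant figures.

2.53 µg/L

After mixing, C = (93.00·0.2900 + 7.660·353.0) / 100.7 = 2731/100.7 = 27.13 µg/L.
Half-life 8.47 h → k = ln 2 / 8.47 = 0.08184 h⁻¹ = 1.964 d⁻¹.
Decay over the reach: 27.13·exp(−kt) = 27.13·0.09318 = 2.528 µg/L.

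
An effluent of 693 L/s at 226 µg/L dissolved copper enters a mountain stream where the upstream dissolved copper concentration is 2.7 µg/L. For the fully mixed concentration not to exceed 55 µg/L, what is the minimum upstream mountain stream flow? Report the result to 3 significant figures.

2270 L/s

Set C_mix = 55: (Q·2.700 + 693.0·226.0) / (Q + 693.0) = 55
→ Q = 693.0·(226.0 − 55)/(55 − 2.700) = 2266 L/s.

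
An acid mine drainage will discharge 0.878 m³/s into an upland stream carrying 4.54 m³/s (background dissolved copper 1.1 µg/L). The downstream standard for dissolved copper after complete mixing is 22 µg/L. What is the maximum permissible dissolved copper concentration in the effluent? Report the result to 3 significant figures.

At the limit, (Qr·Cr + Qe·Cₑ)/(Qr + Qe) = 22:
Cₑ = (5.418·22 − 4.540·1.100) / 0.8780 = 130.1 µg/L.

130 µg/L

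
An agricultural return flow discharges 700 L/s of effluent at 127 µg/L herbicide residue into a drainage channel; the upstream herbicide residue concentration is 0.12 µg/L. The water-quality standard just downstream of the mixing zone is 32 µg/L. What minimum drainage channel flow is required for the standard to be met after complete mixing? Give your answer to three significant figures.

2090 L/s

Set C_mix = 32: (Q·0.1200 + 700.0·127.0) / (Q + 700.0) = 32
→ Q = 700.0·(127.0 − 32)/(32 − 0.1200) = 2086 L/s.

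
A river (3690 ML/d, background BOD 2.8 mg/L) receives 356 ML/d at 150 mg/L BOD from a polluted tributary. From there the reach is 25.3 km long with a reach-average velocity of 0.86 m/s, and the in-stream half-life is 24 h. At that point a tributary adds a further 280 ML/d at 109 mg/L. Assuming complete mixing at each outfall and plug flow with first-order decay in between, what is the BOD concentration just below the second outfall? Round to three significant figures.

18.7 mg/L

Flow-weighted average: C = (3690·2.800 + 356.0·150.0) / 4046 = 63730/4046 = 15.75 mg/L; combined flow 4046 ML/d.
Travel time t = 25.3·1000 / 0.86 = 29420 s = 8.172 h.
Half-life 24 h → k = ln 2 / 24 = 0.02888 h⁻¹ = 0.6931 d⁻¹.
Decay over the reach: 15.75·exp(−kt) = 15.75·0.7898 = 12.44 mg/L.
Second outfall: C = (4046·12.44 + 280.0·109.0)/4326 = 18.69 mg/L.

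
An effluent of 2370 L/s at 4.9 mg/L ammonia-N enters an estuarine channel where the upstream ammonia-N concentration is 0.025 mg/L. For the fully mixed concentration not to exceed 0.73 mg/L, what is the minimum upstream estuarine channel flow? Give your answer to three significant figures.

14000 L/s

Set C_mix = 0.73: (Q·0.02500 + 2370·4.900) / (Q + 2370) = 0.73
→ Q = 2370·(4.900 − 0.73)/(0.73 − 0.02500) = 14020 L/s.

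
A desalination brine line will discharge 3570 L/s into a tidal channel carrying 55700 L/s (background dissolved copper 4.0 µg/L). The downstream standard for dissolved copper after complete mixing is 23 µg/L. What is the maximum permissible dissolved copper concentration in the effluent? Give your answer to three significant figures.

At the limit, (Qr·Cr + Qe·Cₑ)/(Qr + Qe) = 23:
Cₑ = (59270·23 − 55700·4.000) / 3570 = 319.4 µg/L.

319 µg/L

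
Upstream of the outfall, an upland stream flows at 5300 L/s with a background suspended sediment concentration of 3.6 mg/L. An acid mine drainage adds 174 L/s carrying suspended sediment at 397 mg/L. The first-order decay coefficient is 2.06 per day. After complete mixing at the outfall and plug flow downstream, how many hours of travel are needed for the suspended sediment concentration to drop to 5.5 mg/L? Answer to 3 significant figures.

12.5 h

Conservation of mass: C = (5300·3.600 + 174.0·397.0) / 5474 = 88160/5474 = 16.10 mg/L.
16.10·exp(−k·t) = 5.5 → t = ln(16.10/5.5)/k = 45060 s = 12.52 h.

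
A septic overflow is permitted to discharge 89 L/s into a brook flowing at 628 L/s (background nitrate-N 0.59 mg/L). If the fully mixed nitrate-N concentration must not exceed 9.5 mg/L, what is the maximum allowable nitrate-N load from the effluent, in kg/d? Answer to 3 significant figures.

Mass balance at the limit: 628.0·0.5900 + 89.00·Cₑ = 717.0·9.5 → Cₑ = 72.37 mg/L.
89.00 L/s = 0.08900 m³/s. Load = 0.08900 m³/s × 72.37 g/m³ × 86 400 s/d = 556.5 kg/d.

557 kg/d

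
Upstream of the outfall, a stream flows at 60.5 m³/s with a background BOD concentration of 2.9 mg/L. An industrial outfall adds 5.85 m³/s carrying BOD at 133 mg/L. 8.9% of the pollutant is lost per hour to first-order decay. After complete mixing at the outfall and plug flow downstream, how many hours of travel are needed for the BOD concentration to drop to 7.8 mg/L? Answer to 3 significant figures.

Flow-weighted average: C = (60.50·2.900 + 5.850·133.0) / 66.35 = 953.5/66.35 = 14.37 mg/L.
8.9%/h lost → k = −ln(1 − 0.089) = 0.09321 h⁻¹.
14.37·exp(−k·t) = 7.8 → t = ln(14.37/7.8)/k = 23600 s = 6.556 h.

6.56 h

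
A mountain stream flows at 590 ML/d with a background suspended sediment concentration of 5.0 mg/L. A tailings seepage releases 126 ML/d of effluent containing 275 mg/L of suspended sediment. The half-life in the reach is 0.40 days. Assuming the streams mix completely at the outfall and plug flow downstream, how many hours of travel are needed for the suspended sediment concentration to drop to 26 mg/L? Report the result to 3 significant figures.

9.74 h

Mixed concentration C = ΣQC/ΣQ = (590.0·5.000 + 126.0·275.0) / 716.0 = 37600/716.0 = 52.51 mg/L.
Half-life 0.40 d → k = ln 2 / 0.40 = 1.733 d⁻¹.
52.51·exp(−k·t) = 26 → t = ln(52.51/26)/k = 35050 s = 9.736 h.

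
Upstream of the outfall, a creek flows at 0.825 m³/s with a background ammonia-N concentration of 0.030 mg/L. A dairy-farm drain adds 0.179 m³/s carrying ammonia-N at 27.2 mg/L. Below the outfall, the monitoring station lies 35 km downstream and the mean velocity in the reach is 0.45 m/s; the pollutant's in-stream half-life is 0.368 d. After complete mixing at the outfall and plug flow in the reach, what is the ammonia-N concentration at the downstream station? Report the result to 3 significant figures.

Conservation of mass: C = (0.8250·0.03000 + 0.1790·27.20) / 1.004 = 4.894/1.004 = 4.874 mg/L.
Travel time t = 35·1000 / 0.45 = 77780 s = 21.60 h.
Half-life 0.368 d → k = ln 2 / 0.368 = 1.884 d⁻¹.
After decay, C = 4.874 × e^(−kt) = 4.874 × 0.1835 = 0.8943 mg/L.

0.894 mg/L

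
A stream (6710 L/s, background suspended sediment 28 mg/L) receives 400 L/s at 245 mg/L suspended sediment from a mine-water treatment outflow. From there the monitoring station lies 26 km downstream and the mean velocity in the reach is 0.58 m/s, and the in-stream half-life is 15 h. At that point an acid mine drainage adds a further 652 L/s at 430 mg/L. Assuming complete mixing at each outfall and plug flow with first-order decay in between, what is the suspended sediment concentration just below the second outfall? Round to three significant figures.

Conservation of mass: C = (6710·28.00 + 400.0·245.0) / 7110 = 285900/7110 = 40.21 mg/L; combined flow 7110 L/s.
Travel time t = 26·1000 / 0.58 = 44830 s = 12.45 h.
Half-life 15 h → k = ln 2 / 15 = 0.04621 h⁻¹ = 1.109 d⁻¹.
First-order decay: C = 40.21·exp(−k·t) = 40.21·0.5625 = 22.62 mg/L.
At the second outfall, C = (7110·22.62 + 652.0·430.0) / (7110 + 652.0) = 56.84 mg/L.

56.8 mg/L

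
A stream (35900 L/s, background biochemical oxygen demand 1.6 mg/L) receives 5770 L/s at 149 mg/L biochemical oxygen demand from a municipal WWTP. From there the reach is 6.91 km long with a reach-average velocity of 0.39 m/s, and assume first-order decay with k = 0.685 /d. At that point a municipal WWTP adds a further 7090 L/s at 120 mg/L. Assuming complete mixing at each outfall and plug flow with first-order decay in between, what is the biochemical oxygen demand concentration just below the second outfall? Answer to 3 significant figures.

33.8 mg/L

After mixing, C = (35900·1.600 + 5770·149.0) / 41670 = 917200/41670 = 22.01 mg/L; combined flow 41670 L/s.
Travel time t = 6.91·1000 / 0.39 = 17720 s = 4.922 h.
Decay over the reach: 22.01·exp(−kt) = 22.01·0.8689 = 19.13 mg/L.
Second outfall: C = (41670·19.13 + 7090·120.0)/48760 = 33.79 mg/L.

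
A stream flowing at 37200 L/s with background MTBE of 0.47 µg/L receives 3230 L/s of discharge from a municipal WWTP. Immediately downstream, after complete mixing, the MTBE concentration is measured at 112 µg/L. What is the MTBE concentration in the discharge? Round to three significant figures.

Mass balance: 37200·0.4700 + 3230·Cₑ = 40430·112.0
→ Cₑ = (40430·112.0 − 37200·0.4700) / 3230 = 1396 µg/L.

1400 µg/L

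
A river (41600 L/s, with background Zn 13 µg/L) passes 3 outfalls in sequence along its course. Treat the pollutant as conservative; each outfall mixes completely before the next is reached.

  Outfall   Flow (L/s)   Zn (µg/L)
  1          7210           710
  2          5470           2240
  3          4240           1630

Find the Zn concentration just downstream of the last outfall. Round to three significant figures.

424 µg/L

After outfall 1: Q = 41600 + 7210 = 48810 L/s; C = (41600·13.00 + 7210·710.0)/48810 = 116.0 µg/L.
After outfall 2: Q = 48810 + 5470 = 54280 L/s; C = (48810·116.0 + 5470·2240)/54280 = 330.0 µg/L.
After outfall 3: Q = 54280 + 4240 = 58520 L/s; C = (54280·330.0 + 4240·1630)/58520 = 424.2 µg/L.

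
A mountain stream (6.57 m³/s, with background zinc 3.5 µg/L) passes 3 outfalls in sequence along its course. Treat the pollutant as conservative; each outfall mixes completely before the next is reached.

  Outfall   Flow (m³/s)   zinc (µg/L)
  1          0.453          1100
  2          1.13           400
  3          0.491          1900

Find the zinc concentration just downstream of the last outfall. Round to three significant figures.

Below outfall 1: Q → 7.023 m³/s, C = (6.570·3.500 + 0.4530·1100)/7.023 = 74.23 µg/L.
Below outfall 2: Q → 8.153 m³/s, C = (7.023·74.23 + 1.130·400.0)/8.153 = 119.4 µg/L.
Below outfall 3: Q → 8.644 m³/s, C = (8.153·119.4 + 0.4910·1900)/8.644 = 220.5 µg/L.

221 µg/L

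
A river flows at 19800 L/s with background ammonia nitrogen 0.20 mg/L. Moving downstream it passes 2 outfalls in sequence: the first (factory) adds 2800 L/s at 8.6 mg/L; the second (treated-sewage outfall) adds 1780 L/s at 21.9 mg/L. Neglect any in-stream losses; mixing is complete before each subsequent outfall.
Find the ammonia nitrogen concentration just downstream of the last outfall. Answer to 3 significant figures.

2.75 mg/L

Outfall 1: combined Q = 22600 L/s; C = (19800·0.2000 + 2800·8.600)/22600 = 1.241 mg/L.
Outfall 2: combined Q = 24380 L/s; C = (22600·1.241 + 1780·21.90)/24380 = 2.749 mg/L.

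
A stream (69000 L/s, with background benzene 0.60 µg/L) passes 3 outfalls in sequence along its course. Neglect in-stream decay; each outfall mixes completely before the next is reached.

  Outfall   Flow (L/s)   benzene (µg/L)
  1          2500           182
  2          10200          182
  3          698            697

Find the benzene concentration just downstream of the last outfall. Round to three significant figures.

34.5 µg/L

Below outfall 1: Q → 71500 L/s, C = (69000·0.6000 + 2500·182.0)/71500 = 6.943 µg/L.
Below outfall 2: Q → 81700 L/s, C = (71500·6.943 + 10200·182.0)/81700 = 28.80 µg/L.
Below outfall 3: Q → 82400 L/s, C = (81700·28.80 + 698.0·697.0)/82400 = 34.46 µg/L.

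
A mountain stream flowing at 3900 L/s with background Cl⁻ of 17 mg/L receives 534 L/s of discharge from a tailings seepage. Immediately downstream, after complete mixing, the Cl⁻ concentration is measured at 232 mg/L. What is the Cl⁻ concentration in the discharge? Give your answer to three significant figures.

Mass balance: 3900·17.00 + 534.0·Cₑ = 4434·232.0
→ Cₑ = (4434·232.0 − 3900·17.00) / 534.0 = 1802 mg/L.

1800 mg/L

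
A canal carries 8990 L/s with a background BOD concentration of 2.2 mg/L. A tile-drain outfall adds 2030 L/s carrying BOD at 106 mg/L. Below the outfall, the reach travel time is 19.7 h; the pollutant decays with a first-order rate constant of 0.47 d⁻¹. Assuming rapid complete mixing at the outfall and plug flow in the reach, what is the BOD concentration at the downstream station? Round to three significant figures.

After mixing, C = (8990·2.200 + 2030·106.0) / 11020 = 235000/11020 = 21.32 mg/L.
Applying C = C₀e^(−kt): 21.32 × 0.6799 = 14.50 mg/L.

14.5 mg/L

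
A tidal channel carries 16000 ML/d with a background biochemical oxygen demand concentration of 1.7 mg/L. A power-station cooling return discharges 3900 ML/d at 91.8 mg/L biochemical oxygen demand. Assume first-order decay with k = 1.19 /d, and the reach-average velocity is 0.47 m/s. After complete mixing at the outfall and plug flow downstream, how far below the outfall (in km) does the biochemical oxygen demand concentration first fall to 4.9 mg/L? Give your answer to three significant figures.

Flow-weighted average: C = (16000·1.700 + 3900·91.80) / 19900 = 385200/19900 = 19.36 mg/L.
Set 19.36·exp(−k·t) = 4.9 → t = ln(19.36/4.9)/k = 99750 s = 27.71 h.
Distance = v·t = 0.47·99750 = 46880 m = 46.88 km.

46.9 km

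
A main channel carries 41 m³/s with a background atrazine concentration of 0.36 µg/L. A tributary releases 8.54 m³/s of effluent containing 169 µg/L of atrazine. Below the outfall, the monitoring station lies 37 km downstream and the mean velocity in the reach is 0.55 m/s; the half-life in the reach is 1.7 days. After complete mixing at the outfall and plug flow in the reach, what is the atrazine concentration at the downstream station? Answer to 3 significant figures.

Mass balance: C = (41.00·0.3600 + 8.540·169.0) / 49.54 = 1458/49.54 = 29.43 µg/L.
Travel time t = 37·1000 / 0.55 = 67270 s = 18.69 h.
Half-life 1.7 d → k = ln 2 / 1.7 = 0.4077 d⁻¹.
Applying C = C₀e^(−kt): 29.43 × 0.7280 = 21.43 µg/L.

21.4 µg/L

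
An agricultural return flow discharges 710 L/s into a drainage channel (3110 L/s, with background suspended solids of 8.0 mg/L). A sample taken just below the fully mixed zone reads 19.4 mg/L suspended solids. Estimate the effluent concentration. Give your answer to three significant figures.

69.3 mg/L

Mass balance: 3110·8.000 + 710.0·Cₑ = 3820·19.40
→ Cₑ = (3820·19.40 − 3110·8.000) / 710.0 = 69.34 mg/L.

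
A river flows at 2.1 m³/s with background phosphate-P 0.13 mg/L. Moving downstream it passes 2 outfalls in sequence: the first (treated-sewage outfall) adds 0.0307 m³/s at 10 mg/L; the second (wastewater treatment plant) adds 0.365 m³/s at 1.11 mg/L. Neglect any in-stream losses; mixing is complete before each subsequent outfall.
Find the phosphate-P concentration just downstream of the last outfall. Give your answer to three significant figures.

0.395 mg/L

After outfall 1: Q = 2.100 + 0.03070 = 2.131 m³/s; C = (2.100·0.1300 + 0.03070·10.00)/2.131 = 0.2722 mg/L.
After outfall 2: Q = 2.131 + 0.3650 = 2.496 m³/s; C = (2.131·0.2722 + 0.3650·1.110)/2.496 = 0.3947 mg/L.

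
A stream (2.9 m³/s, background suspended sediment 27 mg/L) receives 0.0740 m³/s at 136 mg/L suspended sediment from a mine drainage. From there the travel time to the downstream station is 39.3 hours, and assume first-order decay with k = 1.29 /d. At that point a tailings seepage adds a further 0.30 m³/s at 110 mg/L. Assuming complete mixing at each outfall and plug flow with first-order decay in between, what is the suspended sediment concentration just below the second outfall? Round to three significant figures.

Flow-weighted average: C = (2.900·27.00 + 0.07400·136.0) / 2.974 = 88.36/2.974 = 29.71 mg/L; combined flow 2.974 m³/s.
Decay over the reach: 29.71·exp(−kt) = 29.71·0.1210 = 3.594 mg/L.
At the second outfall, C = (2.974·3.594 + 0.3000·110.0) / (2.974 + 0.3000) = 13.34 mg/L.

13.3 mg/L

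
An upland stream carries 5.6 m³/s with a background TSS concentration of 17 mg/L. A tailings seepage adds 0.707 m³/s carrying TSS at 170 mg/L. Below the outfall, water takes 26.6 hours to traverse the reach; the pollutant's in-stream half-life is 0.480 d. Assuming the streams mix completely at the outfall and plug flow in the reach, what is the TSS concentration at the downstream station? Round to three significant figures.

Mass balance: C = (5.600·17.00 + 0.7070·170.0) / 6.307 = 215.4/6.307 = 34.15 mg/L.
Half-life 0.480 d → k = ln 2 / 0.480 = 1.444 d⁻¹.
First-order decay: C = 34.15·exp(−k·t) = 34.15·0.2018 = 6.892 mg/L.

6.89 mg/L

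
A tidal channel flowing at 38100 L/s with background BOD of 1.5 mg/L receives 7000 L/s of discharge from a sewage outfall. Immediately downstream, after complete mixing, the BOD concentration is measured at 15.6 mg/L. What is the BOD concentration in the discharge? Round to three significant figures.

92.3 mg/L

Mass balance: 38100·1.500 + 7000·Cₑ = 45100·15.60
→ Cₑ = (45100·15.60 − 38100·1.500) / 7000 = 92.34 mg/L.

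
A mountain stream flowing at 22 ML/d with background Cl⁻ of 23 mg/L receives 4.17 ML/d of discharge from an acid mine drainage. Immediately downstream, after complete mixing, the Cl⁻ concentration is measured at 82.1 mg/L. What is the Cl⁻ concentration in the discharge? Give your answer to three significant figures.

Mass balance: 22.00·23.00 + 4.170·Cₑ = 26.17·82.10
→ Cₑ = (26.17·82.10 − 22.00·23.00) / 4.170 = 393.9 mg/L.

394 mg/L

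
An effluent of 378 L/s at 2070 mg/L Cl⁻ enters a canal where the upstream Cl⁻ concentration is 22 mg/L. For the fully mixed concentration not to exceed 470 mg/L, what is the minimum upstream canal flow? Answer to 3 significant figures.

Set C_mix = 470: (Q·22.00 + 378.0·2070) / (Q + 378.0) = 470
→ Q = 378.0·(2070 − 470)/(470 − 22.00) = 1350 L/s.

1350 L/s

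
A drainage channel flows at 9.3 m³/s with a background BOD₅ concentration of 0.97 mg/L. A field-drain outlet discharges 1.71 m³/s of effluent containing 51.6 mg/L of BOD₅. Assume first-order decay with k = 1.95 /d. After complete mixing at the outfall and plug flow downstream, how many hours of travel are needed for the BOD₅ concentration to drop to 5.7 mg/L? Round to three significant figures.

Mixed concentration C = ΣQC/ΣQ = (9.300·0.9700 + 1.710·51.60) / 11.01 = 97.26/11.01 = 8.834 mg/L.
8.834·exp(−k·t) = 5.7 → t = ln(8.834/5.7)/k = 19410 s = 5.392 h.

5.39 h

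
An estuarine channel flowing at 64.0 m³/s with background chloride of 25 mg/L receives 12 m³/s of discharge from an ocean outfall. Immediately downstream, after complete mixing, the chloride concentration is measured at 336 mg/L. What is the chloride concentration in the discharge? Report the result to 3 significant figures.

1990 mg/L

Mass balance: 64.00·25.00 + 12.00·Cₑ = 76.00·336.0
→ Cₑ = (76.00·336.0 − 64.00·25.00) / 12.00 = 1995 mg/L.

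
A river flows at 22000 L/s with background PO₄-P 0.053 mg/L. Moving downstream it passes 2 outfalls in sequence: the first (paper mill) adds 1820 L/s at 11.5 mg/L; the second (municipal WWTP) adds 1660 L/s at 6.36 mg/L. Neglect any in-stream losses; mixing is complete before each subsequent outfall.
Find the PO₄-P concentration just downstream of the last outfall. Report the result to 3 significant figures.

After outfall 1: Q = 22000 + 1820 = 23820 L/s; C = (22000·0.05300 + 1820·11.50)/23820 = 0.9276 mg/L.
After outfall 2: Q = 23820 + 1660 = 25480 L/s; C = (23820·0.9276 + 1660·6.360)/25480 = 1.282 mg/L.

1.28 mg/L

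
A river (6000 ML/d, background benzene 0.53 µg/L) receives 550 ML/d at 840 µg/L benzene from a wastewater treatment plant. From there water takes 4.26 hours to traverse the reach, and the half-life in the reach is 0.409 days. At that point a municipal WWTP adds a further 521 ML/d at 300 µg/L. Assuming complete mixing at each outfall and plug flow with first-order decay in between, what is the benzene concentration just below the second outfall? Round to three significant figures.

After mixing, C = (6000·0.5300 + 550.0·840.0) / 6550 = 465200/6550 = 71.02 µg/L; combined flow 6550 ML/d.
Half-life 0.409 d → k = ln 2 / 0.409 = 1.695 d⁻¹.
After decay, C = 71.02 × e^(−kt) = 71.02 × 0.7402 = 52.57 µg/L.
At the second outfall, C = (6550·52.57 + 521.0·300.0) / (6550 + 521.0) = 70.80 µg/L.

70.8 µg/L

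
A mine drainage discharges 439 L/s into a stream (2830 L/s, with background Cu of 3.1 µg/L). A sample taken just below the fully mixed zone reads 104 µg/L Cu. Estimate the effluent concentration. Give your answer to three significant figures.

754 µg/L

Mass balance: 2830·3.100 + 439.0·Cₑ = 3269·104.0
→ Cₑ = (3269·104.0 − 2830·3.100) / 439.0 = 754.4 µg/L.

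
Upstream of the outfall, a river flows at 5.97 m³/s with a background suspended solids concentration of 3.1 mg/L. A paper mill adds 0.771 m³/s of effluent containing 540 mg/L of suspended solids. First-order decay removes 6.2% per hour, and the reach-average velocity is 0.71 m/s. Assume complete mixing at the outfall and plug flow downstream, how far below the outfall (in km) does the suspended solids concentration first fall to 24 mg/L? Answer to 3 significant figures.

Mixed concentration C = ΣQC/ΣQ = (5.970·3.100 + 0.7710·540.0) / 6.741 = 434.8/6.741 = 64.51 mg/L.
6.2%/h lost → k = −ln(1 − 0.062) = 0.06401 h⁻¹.
Set 64.51·exp(−k·t) = 24 → t = ln(64.51/24)/k = 55610 s = 15.45 h.
Distance = v·t = 0.71·55610 = 39480 m = 39.48 km.

39.5 km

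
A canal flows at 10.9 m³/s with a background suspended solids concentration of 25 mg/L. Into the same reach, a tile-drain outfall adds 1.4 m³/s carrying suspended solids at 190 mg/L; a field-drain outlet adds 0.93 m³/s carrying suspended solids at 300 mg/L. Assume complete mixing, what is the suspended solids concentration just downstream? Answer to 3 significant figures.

Conservation of mass: C = (10.90·25.00 + 1.400·190.0 + 0.9300·300.0) / 13.23 = 817.5/13.23 = 61.79 mg/L.

61.8 mg/L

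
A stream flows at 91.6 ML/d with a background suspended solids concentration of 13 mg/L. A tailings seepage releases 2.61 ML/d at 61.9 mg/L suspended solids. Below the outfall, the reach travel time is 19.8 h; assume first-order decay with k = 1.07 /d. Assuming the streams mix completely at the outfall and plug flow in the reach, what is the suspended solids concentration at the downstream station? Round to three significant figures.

Mass balance: C = (91.60·13.00 + 2.610·61.90) / 94.21 = 1352/94.21 = 14.35 mg/L.
First-order decay: C = 14.35·exp(−k·t) = 14.35·0.4136 = 5.938 mg/L.

5.94 mg/L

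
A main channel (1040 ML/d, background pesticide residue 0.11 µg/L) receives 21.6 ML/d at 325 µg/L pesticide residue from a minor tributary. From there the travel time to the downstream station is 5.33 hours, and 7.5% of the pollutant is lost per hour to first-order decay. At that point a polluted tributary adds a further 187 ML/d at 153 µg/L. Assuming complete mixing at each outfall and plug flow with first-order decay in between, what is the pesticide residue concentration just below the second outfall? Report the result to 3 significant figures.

Flow-weighted average: C = (1040·0.1100 + 21.60·325.0) / 1062 = 7134/1062 = 6.720 µg/L; combined flow 1062 ML/d.
7.5%/h lost → k = −ln(1 − 0.075) = 0.07796 h⁻¹.
Decay over the reach: 6.720·exp(−kt) = 6.720·0.6600 = 4.435 µg/L.
Second outfall: C = (1062·4.435 + 187.0·153.0)/1249 = 26.69 µg/L.

26.7 µg/L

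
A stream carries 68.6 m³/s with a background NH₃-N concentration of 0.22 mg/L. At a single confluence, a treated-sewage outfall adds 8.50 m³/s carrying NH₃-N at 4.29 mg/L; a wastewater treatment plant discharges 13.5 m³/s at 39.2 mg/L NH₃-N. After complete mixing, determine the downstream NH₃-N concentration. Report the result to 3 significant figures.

Mixed concentration C = ΣQC/ΣQ = (68.60·0.2200 + 8.500·4.290 + 13.50·39.20) / 90.60 = 580.8/90.60 = 6.410 mg/L.

6.41 mg/L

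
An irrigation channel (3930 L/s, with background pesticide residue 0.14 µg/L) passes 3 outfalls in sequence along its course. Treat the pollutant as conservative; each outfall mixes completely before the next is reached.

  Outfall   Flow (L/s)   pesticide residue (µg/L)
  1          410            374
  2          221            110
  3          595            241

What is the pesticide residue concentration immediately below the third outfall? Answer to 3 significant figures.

Below outfall 1: Q → 4340 L/s, C = (3930·0.1400 + 410.0·374.0)/4340 = 35.46 µg/L.
Below outfall 2: Q → 4561 L/s, C = (4340·35.46 + 221.0·110.0)/4561 = 39.07 µg/L.
Below outfall 3: Q → 5156 L/s, C = (4561·39.07 + 595.0·241.0)/5156 = 62.37 µg/L.

62.4 µg/L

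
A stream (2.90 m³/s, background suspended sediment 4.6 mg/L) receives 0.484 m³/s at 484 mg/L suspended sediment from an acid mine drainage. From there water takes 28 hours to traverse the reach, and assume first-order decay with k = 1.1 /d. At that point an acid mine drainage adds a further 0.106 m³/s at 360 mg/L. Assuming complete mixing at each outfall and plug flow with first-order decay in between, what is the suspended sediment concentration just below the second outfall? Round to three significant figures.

Mass balance: C = (2.900·4.600 + 0.4840·484.0) / 3.384 = 247.6/3.384 = 73.17 mg/L; combined flow 3.384 m³/s.
Applying C = C₀e^(−kt): 73.17 × 0.2771 = 20.28 mg/L.
At the second outfall, C = (3.384·20.28 + 0.1060·360.0) / (3.384 + 0.1060) = 30.59 mg/L.

30.6 mg/L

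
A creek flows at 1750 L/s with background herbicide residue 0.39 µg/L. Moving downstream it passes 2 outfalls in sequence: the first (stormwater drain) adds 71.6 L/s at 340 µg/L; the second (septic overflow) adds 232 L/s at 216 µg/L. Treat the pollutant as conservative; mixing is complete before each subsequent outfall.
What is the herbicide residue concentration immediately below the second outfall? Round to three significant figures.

Outfall 1: combined Q = 1822 L/s; C = (1750·0.3900 + 71.60·340.0)/1822 = 13.74 µg/L.
Outfall 2: combined Q = 2054 L/s; C = (1822·13.74 + 232.0·216.0)/2054 = 36.59 µg/L.

36.6 µg/L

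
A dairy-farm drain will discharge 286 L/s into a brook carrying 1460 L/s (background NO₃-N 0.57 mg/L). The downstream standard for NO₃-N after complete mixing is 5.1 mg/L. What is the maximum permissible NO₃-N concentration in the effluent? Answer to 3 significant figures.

28.2 mg/L

At the limit, (Qr·Cr + Qe·Cₑ)/(Qr + Qe) = 5.1:
Cₑ = (1746·5.1 − 1460·0.5700) / 286.0 = 28.23 mg/L.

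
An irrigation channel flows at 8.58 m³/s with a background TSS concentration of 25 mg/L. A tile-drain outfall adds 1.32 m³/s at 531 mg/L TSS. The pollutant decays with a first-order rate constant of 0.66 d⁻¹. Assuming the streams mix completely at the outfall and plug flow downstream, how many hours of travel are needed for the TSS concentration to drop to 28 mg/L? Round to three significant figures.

43.4 h

Mass balance: C = (8.580·25.00 + 1.320·531.0) / 9.900 = 915.4/9.900 = 92.47 mg/L.
92.47·exp(−k·t) = 28 → t = ln(92.47/28)/k = 156400 s = 43.44 h.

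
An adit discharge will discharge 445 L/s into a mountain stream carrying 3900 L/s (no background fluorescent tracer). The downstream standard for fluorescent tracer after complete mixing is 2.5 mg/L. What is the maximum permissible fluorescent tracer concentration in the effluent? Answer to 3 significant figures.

At the limit, (Qr·Cr + Qe·Cₑ)/(Qr + Qe) = 2.5:
Cₑ = (4345·2.5 − 3900·0) / 445.0 = 24.41 mg/L.

24.4 mg/L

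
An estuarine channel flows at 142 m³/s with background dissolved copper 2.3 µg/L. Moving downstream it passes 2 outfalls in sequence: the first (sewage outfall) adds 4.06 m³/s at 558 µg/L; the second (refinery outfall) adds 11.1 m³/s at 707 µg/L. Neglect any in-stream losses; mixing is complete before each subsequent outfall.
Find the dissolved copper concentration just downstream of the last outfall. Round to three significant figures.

66.4 µg/L

Below outfall 1: Q → 146.1 m³/s, C = (142.0·2.300 + 4.060·558.0)/146.1 = 17.75 µg/L.
Below outfall 2: Q → 157.2 m³/s, C = (146.1·17.75 + 11.10·707.0)/157.2 = 66.43 µg/L.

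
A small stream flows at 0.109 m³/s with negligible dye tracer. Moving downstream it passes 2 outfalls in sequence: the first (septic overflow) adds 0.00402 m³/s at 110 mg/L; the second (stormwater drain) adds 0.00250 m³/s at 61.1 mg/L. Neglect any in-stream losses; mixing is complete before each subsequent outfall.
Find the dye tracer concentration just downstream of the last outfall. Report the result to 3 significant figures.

Below outfall 1: Q → 0.1130 m³/s, C = (0.1090·0 + 0.004020·110.0)/0.1130 = 3.913 mg/L.
Below outfall 2: Q → 0.1155 m³/s, C = (0.1130·3.913 + 0.002500·61.10)/0.1155 = 5.150 mg/L.

5.15 mg/L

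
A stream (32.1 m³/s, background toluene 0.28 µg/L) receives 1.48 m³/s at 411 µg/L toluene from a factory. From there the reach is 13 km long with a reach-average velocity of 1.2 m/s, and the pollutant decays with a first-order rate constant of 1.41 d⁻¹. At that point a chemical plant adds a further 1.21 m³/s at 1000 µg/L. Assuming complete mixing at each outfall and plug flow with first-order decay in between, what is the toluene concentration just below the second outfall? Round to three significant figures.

Flow-weighted average: C = (32.10·0.2800 + 1.480·411.0) / 33.58 = 617.3/33.58 = 18.38 µg/L; combined flow 33.58 m³/s.
Travel time t = 13·1000 / 1.2 = 10830 s = 3.009 h.
First-order decay: C = 18.38·exp(−k·t) = 18.38·0.8380 = 15.40 µg/L.
Second outfall: C = (33.58·15.40 + 1.210·1000)/34.79 = 49.65 µg/L.

49.6 µg/L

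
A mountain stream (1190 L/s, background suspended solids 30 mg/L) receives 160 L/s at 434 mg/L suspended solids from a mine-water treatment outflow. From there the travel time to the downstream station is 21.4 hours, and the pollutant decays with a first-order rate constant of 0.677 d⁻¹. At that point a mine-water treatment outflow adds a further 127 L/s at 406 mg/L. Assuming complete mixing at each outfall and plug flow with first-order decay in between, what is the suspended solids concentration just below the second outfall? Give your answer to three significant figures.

Mass balance: C = (1190·30.00 + 160.0·434.0) / 1350 = 105100/1350 = 77.88 mg/L; combined flow 1350 L/s.
First-order decay: C = 77.88·exp(−k·t) = 77.88·0.5468 = 42.59 mg/L.
At the second outfall, C = (1350·42.59 + 127.0·406.0) / (1350 + 127.0) = 73.83 mg/L.

73.8 mg/L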